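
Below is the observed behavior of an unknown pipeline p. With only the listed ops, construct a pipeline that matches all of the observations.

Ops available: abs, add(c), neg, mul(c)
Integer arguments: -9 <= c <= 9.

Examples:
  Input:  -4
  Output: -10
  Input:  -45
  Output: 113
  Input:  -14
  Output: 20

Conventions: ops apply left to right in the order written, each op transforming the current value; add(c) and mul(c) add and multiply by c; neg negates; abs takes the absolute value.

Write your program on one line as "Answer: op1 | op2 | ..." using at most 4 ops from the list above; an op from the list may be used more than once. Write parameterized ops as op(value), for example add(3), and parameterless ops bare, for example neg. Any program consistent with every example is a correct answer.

abs | add(-5) | mul(3) | add(-7)

Check, running the answer program on each example:
  -4 -> 4 -> -1 -> -3 -> -10
  -45 -> 45 -> 40 -> 120 -> 113
  -14 -> 14 -> 9 -> 27 -> 20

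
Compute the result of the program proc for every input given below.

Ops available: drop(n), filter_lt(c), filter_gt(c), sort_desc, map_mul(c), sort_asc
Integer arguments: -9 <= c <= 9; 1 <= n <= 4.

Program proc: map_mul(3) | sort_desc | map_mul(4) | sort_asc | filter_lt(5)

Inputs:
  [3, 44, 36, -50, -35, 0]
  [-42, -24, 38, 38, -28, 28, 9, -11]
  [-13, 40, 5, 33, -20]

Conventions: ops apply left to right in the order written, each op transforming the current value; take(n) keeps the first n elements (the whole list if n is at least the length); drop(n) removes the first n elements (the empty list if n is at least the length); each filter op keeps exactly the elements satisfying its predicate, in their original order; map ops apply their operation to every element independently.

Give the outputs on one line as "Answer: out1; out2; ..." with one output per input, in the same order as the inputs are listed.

[-600, -420, 0]; [-504, -336, -288, -132]; [-240, -156]

Execution, op by op:
  [3, 44, 36, -50, -35, 0] -> [9, 132, 108, -150, -105, 0] -> [132, 108, 9, 0, -105, -150] -> [528, 432, 36, 0, -420, -600] -> [-600, -420, 0, 36, 432, 528] -> [-600, -420, 0]
  [-42, -24, 38, 38, -28, 28, 9, -11] -> [-126, -72, 114, 114, -84, 84, 27, -33] -> [114, 114, 84, 27, -33, -72, -84, -126] -> [456, 456, 336, 108, -132, -288, -336, -504] -> [-504, -336, -288, -132, 108, 336, 456, 456] -> [-504, -336, -288, -132]
  [-13, 40, 5, 33, -20] -> [-39, 120, 15, 99, -60] -> [120, 99, 15, -39, -60] -> [480, 396, 60, -156, -240] -> [-240, -156, 60, 396, 480] -> [-240, -156]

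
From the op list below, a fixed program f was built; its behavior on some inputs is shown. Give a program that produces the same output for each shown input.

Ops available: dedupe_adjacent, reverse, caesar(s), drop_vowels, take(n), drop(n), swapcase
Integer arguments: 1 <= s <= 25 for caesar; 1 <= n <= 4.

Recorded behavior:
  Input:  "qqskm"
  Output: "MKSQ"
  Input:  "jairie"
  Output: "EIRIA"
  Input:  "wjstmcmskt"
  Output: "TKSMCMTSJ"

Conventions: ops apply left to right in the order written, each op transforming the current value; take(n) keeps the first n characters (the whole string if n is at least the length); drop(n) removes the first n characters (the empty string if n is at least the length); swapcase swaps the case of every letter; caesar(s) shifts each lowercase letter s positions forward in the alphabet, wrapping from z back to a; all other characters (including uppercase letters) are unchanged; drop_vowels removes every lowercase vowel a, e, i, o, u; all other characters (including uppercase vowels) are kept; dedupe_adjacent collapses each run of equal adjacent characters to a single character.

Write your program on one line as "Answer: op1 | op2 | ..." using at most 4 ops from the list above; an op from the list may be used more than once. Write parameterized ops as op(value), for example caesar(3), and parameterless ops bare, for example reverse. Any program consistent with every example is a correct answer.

drop(1) | swapcase | reverse

Check, running the answer program on each example:
  "qqskm" -> "qskm" -> "QSKM" -> "MKSQ"
  "jairie" -> "airie" -> "AIRIE" -> "EIRIA"
  "wjstmcmskt" -> "jstmcmskt" -> "JSTMCMSKT" -> "TKSMCMTSJ"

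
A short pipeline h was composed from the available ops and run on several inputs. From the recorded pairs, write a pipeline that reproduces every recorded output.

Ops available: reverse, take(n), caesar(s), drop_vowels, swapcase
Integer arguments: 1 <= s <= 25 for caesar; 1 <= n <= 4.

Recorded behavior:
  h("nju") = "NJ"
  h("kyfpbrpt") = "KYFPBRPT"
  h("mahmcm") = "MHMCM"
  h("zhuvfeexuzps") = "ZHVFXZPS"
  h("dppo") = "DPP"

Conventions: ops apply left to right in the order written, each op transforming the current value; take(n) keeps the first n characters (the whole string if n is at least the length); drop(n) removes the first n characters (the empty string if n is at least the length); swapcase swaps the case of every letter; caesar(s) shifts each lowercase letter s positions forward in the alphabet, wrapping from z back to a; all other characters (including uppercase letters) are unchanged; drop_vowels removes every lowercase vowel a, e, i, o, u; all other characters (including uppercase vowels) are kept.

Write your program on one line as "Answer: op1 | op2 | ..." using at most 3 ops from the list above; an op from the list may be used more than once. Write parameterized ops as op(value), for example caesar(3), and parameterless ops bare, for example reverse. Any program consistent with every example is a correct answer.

drop_vowels | swapcase

Check, running the answer program on each example:
  "nju" -> "nj" -> "NJ"
  "kyfpbrpt" -> "kyfpbrpt" -> "KYFPBRPT"
  "mahmcm" -> "mhmcm" -> "MHMCM"
  "zhuvfeexuzps" -> "zhvfxzps" -> "ZHVFXZPS"
  "dppo" -> "dpp" -> "DPP"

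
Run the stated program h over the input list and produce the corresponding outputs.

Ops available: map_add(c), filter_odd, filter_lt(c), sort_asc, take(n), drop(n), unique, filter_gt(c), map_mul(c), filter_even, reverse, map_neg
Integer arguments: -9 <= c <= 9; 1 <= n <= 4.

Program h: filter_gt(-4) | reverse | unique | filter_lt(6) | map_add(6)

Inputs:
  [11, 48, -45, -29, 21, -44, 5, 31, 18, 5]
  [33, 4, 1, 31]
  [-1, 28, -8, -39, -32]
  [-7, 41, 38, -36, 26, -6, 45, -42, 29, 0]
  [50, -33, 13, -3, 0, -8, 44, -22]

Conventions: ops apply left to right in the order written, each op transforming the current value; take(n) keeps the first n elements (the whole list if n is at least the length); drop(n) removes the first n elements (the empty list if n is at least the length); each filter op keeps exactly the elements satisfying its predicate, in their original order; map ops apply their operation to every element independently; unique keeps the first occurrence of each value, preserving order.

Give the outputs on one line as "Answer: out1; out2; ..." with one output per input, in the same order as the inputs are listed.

[11]; [7, 10]; [5]; [6]; [6, 3]

Execution, op by op:
  [11, 48, -45, -29, 21, -44, 5, 31, 18, 5] -> [11, 48, 21, 5, 31, 18, 5] -> [5, 18, 31, 5, 21, 48, 11] -> [5, 18, 31, 21, 48, 11] -> [5] -> [11]
  [33, 4, 1, 31] -> [33, 4, 1, 31] -> [31, 1, 4, 33] -> [31, 1, 4, 33] -> [1, 4] -> [7, 10]
  [-1, 28, -8, -39, -32] -> [-1, 28] -> [28, -1] -> [28, -1] -> [-1] -> [5]
  [-7, 41, 38, -36, 26, -6, 45, -42, 29, 0] -> [41, 38, 26, 45, 29, 0] -> [0, 29, 45, 26, 38, 41] -> [0, 29, 45, 26, 38, 41] -> [0] -> [6]
  [50, -33, 13, -3, 0, -8, 44, -22] -> [50, 13, -3, 0, 44] -> [44, 0, -3, 13, 50] -> [44, 0, -3, 13, 50] -> [0, -3] -> [6, 3]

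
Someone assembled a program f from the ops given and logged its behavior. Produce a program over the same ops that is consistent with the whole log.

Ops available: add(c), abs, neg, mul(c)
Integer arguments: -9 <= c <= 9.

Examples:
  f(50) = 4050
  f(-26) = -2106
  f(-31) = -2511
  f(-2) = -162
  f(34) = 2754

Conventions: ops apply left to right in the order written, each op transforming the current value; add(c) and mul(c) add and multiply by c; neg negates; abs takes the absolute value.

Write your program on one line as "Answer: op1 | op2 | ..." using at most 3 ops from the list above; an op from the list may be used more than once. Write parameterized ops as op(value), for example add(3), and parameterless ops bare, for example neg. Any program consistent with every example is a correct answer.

mul(-9) | mul(-9)

Check, running the answer program on each example:
  50 -> -450 -> 4050
  -26 -> 234 -> -2106
  -31 -> 279 -> -2511
  -2 -> 18 -> -162
  34 -> -306 -> 2754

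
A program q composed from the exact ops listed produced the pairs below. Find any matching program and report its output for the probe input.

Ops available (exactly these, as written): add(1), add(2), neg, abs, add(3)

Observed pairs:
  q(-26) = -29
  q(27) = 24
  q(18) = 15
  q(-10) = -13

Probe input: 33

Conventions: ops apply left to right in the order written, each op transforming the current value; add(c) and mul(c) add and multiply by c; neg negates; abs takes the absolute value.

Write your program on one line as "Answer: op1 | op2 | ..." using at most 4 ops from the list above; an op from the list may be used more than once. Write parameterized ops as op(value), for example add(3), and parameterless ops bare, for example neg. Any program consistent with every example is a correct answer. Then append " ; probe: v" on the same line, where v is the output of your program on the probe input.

neg | add(3) | neg ; probe: 30

Check, running the answer program on each example:
  -26 -> 26 -> 29 -> -29
  27 -> -27 -> -24 -> 24
  18 -> -18 -> -15 -> 15
  -10 -> 10 -> 13 -> -13
  probe: 33 -> -33 -> -30 -> 30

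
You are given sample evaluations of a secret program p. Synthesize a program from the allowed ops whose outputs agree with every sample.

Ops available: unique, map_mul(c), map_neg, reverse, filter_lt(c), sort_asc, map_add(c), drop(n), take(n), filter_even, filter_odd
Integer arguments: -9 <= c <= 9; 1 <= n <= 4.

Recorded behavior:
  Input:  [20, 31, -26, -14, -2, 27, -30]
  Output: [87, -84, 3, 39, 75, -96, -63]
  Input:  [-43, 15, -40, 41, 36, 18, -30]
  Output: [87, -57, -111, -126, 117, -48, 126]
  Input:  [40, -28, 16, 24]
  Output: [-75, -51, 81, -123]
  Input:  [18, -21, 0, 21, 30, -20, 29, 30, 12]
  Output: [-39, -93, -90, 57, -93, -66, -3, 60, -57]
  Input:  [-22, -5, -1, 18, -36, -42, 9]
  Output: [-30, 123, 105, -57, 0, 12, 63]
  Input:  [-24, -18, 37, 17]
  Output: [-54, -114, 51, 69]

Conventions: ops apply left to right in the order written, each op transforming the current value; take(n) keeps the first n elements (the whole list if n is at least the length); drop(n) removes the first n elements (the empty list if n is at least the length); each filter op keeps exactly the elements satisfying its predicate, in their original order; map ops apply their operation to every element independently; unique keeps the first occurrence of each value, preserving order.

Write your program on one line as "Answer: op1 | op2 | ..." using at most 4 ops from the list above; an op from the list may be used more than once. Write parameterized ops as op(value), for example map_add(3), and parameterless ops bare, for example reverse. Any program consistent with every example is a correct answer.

map_mul(-3) | reverse | map_add(-3)

Check, running the answer program on each example:
  [20, 31, -26, -14, -2, 27, -30] -> [-60, -93, 78, 42, 6, -81, 90] -> [90, -81, 6, 42, 78, -93, -60] -> [87, -84, 3, 39, 75, -96, -63]
  [-43, 15, -40, 41, 36, 18, -30] -> [129, -45, 120, -123, -108, -54, 90] -> [90, -54, -108, -123, 120, -45, 129] -> [87, -57, -111, -126, 117, -48, 126]
  [40, -28, 16, 24] -> [-120, 84, -48, -72] -> [-72, -48, 84, -120] -> [-75, -51, 81, -123]
  [18, -21, 0, 21, 30, -20, 29, 30, 12] -> [-54, 63, 0, -63, -90, 60, -87, -90, -36] -> [-36, -90, -87, 60, -90, -63, 0, 63, -54] -> [-39, -93, -90, 57, -93, -66, -3, 60, -57]
  [-22, -5, -1, 18, -36, -42, 9] -> [66, 15, 3, -54, 108, 126, -27] -> [-27, 126, 108, -54, 3, 15, 66] -> [-30, 123, 105, -57, 0, 12, 63]
  [-24, -18, 37, 17] -> [72, 54, -111, -51] -> [-51, -111, 54, 72] -> [-54, -114, 51, 69]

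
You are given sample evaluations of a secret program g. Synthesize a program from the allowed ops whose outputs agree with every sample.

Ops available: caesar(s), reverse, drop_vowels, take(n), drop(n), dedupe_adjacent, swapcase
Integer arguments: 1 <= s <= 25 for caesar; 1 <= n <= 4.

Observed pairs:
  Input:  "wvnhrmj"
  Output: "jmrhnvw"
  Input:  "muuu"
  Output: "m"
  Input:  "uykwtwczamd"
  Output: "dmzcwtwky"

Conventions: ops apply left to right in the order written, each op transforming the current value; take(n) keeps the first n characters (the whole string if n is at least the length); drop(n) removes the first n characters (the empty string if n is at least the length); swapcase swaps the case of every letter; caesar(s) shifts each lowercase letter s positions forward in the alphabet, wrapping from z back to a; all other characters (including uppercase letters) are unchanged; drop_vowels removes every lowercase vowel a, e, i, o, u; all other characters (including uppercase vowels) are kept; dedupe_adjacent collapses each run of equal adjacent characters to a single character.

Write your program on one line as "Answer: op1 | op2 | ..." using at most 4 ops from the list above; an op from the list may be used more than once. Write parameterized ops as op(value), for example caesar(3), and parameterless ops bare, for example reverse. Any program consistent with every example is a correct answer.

reverse | dedupe_adjacent | drop_vowels

Check, running the answer program on each example:
  "wvnhrmj" -> "jmrhnvw" -> "jmrhnvw" -> "jmrhnvw"
  "muuu" -> "uuum" -> "um" -> "m"
  "uykwtwczamd" -> "dmazcwtwkyu" -> "dmazcwtwkyu" -> "dmzcwtwky"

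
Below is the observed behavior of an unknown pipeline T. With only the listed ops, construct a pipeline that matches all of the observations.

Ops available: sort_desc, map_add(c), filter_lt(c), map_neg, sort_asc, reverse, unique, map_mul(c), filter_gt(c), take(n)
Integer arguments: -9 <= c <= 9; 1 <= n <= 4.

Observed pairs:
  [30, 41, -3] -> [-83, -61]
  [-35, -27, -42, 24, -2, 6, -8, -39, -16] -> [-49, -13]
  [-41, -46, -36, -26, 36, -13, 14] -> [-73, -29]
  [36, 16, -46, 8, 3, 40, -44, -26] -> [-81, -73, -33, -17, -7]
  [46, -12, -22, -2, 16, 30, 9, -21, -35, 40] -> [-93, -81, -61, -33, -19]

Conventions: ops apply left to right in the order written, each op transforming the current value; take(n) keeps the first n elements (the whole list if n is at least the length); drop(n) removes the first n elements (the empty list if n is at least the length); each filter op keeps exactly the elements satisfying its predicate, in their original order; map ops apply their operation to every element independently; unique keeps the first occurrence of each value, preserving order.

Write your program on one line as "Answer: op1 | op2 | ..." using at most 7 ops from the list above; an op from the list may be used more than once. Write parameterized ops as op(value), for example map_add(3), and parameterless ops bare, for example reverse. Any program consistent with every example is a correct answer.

sort_asc | reverse | filter_gt(0) | map_neg | map_mul(2) | map_add(-1)

Check, running the answer program on each example:
  [30, 41, -3] -> [-3, 30, 41] -> [41, 30, -3] -> [41, 30] -> [-41, -30] -> [-82, -60] -> [-83, -61]
  [-35, -27, -42, 24, -2, 6, -8, -39, -16] -> [-42, -39, -35, -27, -16, -8, -2, 6, 24] -> [24, 6, -2, -8, -16, -27, -35, -39, -42] -> [24, 6] -> [-24, -6] -> [-48, -12] -> [-49, -13]
  [-41, -46, -36, -26, 36, -13, 14] -> [-46, -41, -36, -26, -13, 14, 36] -> [36, 14, -13, -26, -36, -41, -46] -> [36, 14] -> [-36, -14] -> [-72, -28] -> [-73, -29]
  [36, 16, -46, 8, 3, 40, -44, -26] -> [-46, -44, -26, 3, 8, 16, 36, 40] -> [40, 36, 16, 8, 3, -26, -44, -46] -> [40, 36, 16, 8, 3] -> [-40, -36, -16, -8, -3] -> [-80, -72, -32, -16, -6] -> [-81, -73, -33, -17, -7]
  [46, -12, -22, -2, 16, 30, 9, -21, -35, 40] -> [-35, -22, -21, -12, -2, 9, 16, 30, 40, 46] -> [46, 40, 30, 16, 9, -2, -12, -21, -22, -35] -> [46, 40, 30, 16, 9] -> [-46, -40, -30, -16, -9] -> [-92, -80, -60, -32, -18] -> [-93, -81, -61, -33, -19]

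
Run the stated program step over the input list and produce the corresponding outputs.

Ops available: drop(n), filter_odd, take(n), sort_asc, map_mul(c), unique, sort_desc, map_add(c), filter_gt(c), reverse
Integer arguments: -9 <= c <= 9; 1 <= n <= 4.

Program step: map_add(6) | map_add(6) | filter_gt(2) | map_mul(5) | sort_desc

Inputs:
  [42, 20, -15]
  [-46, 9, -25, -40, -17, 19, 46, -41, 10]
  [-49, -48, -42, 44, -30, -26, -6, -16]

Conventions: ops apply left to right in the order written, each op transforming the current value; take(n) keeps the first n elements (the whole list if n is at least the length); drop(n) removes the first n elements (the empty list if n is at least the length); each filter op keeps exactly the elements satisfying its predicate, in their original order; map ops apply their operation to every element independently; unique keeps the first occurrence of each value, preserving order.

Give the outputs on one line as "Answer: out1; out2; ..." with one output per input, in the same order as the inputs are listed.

[270, 160]; [290, 155, 110, 105]; [280, 30]

Execution, op by op:
  [42, 20, -15] -> [48, 26, -9] -> [54, 32, -3] -> [54, 32] -> [270, 160] -> [270, 160]
  [-46, 9, -25, -40, -17, 19, 46, -41, 10] -> [-40, 15, -19, -34, -11, 25, 52, -35, 16] -> [-34, 21, -13, -28, -5, 31, 58, -29, 22] -> [21, 31, 58, 22] -> [105, 155, 290, 110] -> [290, 155, 110, 105]
  [-49, -48, -42, 44, -30, -26, -6, -16] -> [-43, -42, -36, 50, -24, -20, 0, -10] -> [-37, -36, -30, 56, -18, -14, 6, -4] -> [56, 6] -> [280, 30] -> [280, 30]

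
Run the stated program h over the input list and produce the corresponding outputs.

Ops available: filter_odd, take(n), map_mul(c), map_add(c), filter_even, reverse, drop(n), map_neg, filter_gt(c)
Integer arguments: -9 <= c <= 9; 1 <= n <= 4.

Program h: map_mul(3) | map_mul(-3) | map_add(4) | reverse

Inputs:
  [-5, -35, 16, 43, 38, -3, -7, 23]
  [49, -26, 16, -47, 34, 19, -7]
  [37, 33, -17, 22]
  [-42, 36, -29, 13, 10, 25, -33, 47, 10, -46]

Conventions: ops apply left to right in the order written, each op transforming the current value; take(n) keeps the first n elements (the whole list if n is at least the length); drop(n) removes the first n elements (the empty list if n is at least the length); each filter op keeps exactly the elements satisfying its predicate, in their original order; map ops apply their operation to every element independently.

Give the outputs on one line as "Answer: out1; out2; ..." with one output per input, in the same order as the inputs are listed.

[-203, 67, 31, -338, -383, -140, 319, 49]; [67, -167, -302, 427, -140, 238, -437]; [-194, 157, -293, -329]; [418, -86, -419, 301, -221, -86, -113, 265, -320, 382]

Execution, op by op:
  [-5, -35, 16, 43, 38, -3, -7, 23] -> [-15, -105, 48, 129, 114, -9, -21, 69] -> [45, 315, -144, -387, -342, 27, 63, -207] -> [49, 319, -140, -383, -338, 31, 67, -203] -> [-203, 67, 31, -338, -383, -140, 319, 49]
  [49, -26, 16, -47, 34, 19, -7] -> [147, -78, 48, -141, 102, 57, -21] -> [-441, 234, -144, 423, -306, -171, 63] -> [-437, 238, -140, 427, -302, -167, 67] -> [67, -167, -302, 427, -140, 238, -437]
  [37, 33, -17, 22] -> [111, 99, -51, 66] -> [-333, -297, 153, -198] -> [-329, -293, 157, -194] -> [-194, 157, -293, -329]
  [-42, 36, -29, 13, 10, 25, -33, 47, 10, -46] -> [-126, 108, -87, 39, 30, 75, -99, 141, 30, -138] -> [378, -324, 261, -117, -90, -225, 297, -423, -90, 414] -> [382, -320, 265, -113, -86, -221, 301, -419, -86, 418] -> [418, -86, -419, 301, -221, -86, -113, 265, -320, 382]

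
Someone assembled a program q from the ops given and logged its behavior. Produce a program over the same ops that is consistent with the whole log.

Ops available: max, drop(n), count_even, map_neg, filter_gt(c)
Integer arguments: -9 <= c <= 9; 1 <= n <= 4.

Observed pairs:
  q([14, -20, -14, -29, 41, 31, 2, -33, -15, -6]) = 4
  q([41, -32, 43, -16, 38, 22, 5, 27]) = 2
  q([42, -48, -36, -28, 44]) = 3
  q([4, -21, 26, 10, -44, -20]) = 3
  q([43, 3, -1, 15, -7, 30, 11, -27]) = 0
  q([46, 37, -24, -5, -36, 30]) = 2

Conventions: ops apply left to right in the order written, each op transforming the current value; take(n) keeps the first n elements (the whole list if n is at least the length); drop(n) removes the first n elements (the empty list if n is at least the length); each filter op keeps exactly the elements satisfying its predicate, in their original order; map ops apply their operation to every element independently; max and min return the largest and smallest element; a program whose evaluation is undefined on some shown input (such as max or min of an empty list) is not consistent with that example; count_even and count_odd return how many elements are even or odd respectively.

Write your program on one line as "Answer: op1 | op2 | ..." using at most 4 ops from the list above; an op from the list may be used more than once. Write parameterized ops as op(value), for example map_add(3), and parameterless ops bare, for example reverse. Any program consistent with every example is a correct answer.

map_neg | filter_gt(-6) | count_even

Check, running the answer program on each example:
  [14, -20, -14, -29, 41, 31, 2, -33, -15, -6] -> [-14, 20, 14, 29, -41, -31, -2, 33, 15, 6] -> [20, 14, 29, -2, 33, 15, 6] -> 4
  [41, -32, 43, -16, 38, 22, 5, 27] -> [-41, 32, -43, 16, -38, -22, -5, -27] -> [32, 16, -5] -> 2
  [42, -48, -36, -28, 44] -> [-42, 48, 36, 28, -44] -> [48, 36, 28] -> 3
  [4, -21, 26, 10, -44, -20] -> [-4, 21, -26, -10, 44, 20] -> [-4, 21, 44, 20] -> 3
  [43, 3, -1, 15, -7, 30, 11, -27] -> [-43, -3, 1, -15, 7, -30, -11, 27] -> [-3, 1, 7, 27] -> 0
  [46, 37, -24, -5, -36, 30] -> [-46, -37, 24, 5, 36, -30] -> [24, 5, 36] -> 2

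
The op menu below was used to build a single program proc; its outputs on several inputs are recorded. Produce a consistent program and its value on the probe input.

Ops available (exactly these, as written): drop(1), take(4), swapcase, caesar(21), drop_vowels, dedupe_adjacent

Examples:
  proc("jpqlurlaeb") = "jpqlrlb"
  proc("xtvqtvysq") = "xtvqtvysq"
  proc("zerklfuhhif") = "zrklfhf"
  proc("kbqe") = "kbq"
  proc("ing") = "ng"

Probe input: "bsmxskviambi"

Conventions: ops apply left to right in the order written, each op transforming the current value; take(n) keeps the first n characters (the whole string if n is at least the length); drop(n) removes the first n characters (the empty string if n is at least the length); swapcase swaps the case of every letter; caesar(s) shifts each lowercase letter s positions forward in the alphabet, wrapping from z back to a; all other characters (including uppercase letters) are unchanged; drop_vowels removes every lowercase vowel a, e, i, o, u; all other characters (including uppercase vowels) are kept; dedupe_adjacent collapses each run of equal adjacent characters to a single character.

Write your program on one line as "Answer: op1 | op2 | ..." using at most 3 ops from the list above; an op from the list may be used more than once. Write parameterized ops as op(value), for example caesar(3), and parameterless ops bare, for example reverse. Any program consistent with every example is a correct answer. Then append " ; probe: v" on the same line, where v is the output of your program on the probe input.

drop_vowels | dedupe_adjacent ; probe: "bsmxskvmb"

Check, running the answer program on each example:
  "jpqlurlaeb" -> "jpqlrlb" -> "jpqlrlb"
  "xtvqtvysq" -> "xtvqtvysq" -> "xtvqtvysq"
  "zerklfuhhif" -> "zrklfhhf" -> "zrklfhf"
  "kbqe" -> "kbq" -> "kbq"
  "ing" -> "ng" -> "ng"
  probe: "bsmxskviambi" -> "bsmxskvmb" -> "bsmxskvmb"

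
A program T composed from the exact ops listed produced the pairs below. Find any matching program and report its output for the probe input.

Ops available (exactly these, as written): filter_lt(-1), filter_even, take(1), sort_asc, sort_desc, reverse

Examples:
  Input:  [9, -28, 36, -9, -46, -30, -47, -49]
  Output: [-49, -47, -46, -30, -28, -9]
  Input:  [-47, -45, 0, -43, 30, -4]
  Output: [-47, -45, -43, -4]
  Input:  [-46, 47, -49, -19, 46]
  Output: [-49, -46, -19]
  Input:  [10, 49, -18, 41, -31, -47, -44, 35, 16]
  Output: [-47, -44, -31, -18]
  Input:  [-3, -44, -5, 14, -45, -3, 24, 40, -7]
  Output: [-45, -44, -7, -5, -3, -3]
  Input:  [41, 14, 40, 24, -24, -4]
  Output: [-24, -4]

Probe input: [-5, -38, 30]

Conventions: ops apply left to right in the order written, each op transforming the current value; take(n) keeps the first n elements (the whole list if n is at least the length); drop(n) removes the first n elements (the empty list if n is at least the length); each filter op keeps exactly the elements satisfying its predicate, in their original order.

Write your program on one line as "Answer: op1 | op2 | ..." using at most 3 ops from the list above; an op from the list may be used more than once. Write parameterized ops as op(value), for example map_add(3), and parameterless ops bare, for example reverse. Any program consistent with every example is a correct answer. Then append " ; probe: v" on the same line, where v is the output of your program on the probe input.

filter_lt(-1) | reverse | sort_asc ; probe: [-38, -5]

Check, running the answer program on each example:
  [9, -28, 36, -9, -46, -30, -47, -49] -> [-28, -9, -46, -30, -47, -49] -> [-49, -47, -30, -46, -9, -28] -> [-49, -47, -46, -30, -28, -9]
  [-47, -45, 0, -43, 30, -4] -> [-47, -45, -43, -4] -> [-4, -43, -45, -47] -> [-47, -45, -43, -4]
  [-46, 47, -49, -19, 46] -> [-46, -49, -19] -> [-19, -49, -46] -> [-49, -46, -19]
  [10, 49, -18, 41, -31, -47, -44, 35, 16] -> [-18, -31, -47, -44] -> [-44, -47, -31, -18] -> [-47, -44, -31, -18]
  [-3, -44, -5, 14, -45, -3, 24, 40, -7] -> [-3, -44, -5, -45, -3, -7] -> [-7, -3, -45, -5, -44, -3] -> [-45, -44, -7, -5, -3, -3]
  [41, 14, 40, 24, -24, -4] -> [-24, -4] -> [-4, -24] -> [-24, -4]
  probe: [-5, -38, 30] -> [-5, -38] -> [-38, -5] -> [-38, -5]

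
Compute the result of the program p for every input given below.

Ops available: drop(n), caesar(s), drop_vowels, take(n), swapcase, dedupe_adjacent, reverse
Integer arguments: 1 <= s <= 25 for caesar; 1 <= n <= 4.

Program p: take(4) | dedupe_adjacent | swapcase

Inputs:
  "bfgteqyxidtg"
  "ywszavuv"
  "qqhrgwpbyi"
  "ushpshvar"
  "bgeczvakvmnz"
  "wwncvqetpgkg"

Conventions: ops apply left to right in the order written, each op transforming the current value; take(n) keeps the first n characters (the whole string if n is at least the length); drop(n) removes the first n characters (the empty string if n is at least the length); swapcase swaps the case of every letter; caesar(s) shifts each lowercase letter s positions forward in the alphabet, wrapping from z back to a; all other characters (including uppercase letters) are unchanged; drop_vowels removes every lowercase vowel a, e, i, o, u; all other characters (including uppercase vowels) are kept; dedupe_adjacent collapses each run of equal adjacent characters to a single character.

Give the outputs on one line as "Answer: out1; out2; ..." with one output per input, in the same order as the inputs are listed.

Execution, op by op:
  "bfgteqyxidtg" -> "bfgt" -> "bfgt" -> "BFGT"
  "ywszavuv" -> "ywsz" -> "ywsz" -> "YWSZ"
  "qqhrgwpbyi" -> "qqhr" -> "qhr" -> "QHR"
  "ushpshvar" -> "ushp" -> "ushp" -> "USHP"
  "bgeczvakvmnz" -> "bgec" -> "bgec" -> "BGEC"
  "wwncvqetpgkg" -> "wwnc" -> "wnc" -> "WNC"

"BFGT"; "YWSZ"; "QHR"; "USHP"; "BGEC"; "WNC"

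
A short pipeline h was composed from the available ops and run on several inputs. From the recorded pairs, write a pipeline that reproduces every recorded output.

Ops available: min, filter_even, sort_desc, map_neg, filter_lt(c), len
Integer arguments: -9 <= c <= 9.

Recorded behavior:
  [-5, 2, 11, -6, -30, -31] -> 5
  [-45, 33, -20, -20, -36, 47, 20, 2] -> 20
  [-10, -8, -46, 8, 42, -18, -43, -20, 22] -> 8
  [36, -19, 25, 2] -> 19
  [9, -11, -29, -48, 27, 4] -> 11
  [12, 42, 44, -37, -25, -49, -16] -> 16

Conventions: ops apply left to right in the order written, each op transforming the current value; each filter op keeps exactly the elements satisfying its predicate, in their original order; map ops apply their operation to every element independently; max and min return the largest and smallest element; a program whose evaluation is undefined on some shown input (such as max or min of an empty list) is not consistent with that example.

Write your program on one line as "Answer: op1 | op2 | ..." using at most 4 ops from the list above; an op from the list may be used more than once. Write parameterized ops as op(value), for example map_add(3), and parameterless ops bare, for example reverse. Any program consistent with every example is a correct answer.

filter_lt(2) | map_neg | min

Check, running the answer program on each example:
  [-5, 2, 11, -6, -30, -31] -> [-5, -6, -30, -31] -> [5, 6, 30, 31] -> 5
  [-45, 33, -20, -20, -36, 47, 20, 2] -> [-45, -20, -20, -36] -> [45, 20, 20, 36] -> 20
  [-10, -8, -46, 8, 42, -18, -43, -20, 22] -> [-10, -8, -46, -18, -43, -20] -> [10, 8, 46, 18, 43, 20] -> 8
  [36, -19, 25, 2] -> [-19] -> [19] -> 19
  [9, -11, -29, -48, 27, 4] -> [-11, -29, -48] -> [11, 29, 48] -> 11
  [12, 42, 44, -37, -25, -49, -16] -> [-37, -25, -49, -16] -> [37, 25, 49, 16] -> 16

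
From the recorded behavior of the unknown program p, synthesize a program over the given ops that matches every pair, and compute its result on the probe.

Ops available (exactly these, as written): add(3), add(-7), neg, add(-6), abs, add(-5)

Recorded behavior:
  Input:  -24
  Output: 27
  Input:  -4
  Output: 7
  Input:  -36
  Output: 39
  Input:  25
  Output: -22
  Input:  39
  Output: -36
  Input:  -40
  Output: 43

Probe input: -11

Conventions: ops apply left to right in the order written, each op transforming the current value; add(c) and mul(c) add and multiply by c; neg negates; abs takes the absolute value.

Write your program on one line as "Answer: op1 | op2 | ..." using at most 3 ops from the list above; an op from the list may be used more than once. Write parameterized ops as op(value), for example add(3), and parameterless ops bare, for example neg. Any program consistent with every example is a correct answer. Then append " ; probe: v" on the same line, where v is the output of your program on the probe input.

neg | add(3) ; probe: 14

Check, running the answer program on each example:
  -24 -> 24 -> 27
  -4 -> 4 -> 7
  -36 -> 36 -> 39
  25 -> -25 -> -22
  39 -> -39 -> -36
  -40 -> 40 -> 43
  probe: -11 -> 11 -> 14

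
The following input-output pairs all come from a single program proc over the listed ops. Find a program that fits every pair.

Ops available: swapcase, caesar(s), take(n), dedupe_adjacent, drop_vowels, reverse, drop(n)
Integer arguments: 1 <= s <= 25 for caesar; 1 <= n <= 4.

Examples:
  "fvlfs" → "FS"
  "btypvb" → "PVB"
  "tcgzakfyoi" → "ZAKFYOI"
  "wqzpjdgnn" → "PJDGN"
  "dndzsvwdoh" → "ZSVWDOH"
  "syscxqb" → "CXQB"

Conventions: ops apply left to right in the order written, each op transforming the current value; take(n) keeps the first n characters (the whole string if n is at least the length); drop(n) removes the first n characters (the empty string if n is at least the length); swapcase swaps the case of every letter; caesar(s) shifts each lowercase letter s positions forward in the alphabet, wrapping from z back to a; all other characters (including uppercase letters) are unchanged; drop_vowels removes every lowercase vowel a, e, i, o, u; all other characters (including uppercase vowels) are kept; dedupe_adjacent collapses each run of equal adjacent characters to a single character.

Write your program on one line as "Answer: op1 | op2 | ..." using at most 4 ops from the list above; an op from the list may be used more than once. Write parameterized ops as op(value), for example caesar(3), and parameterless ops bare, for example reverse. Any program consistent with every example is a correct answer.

drop(1) | dedupe_adjacent | swapcase | drop(2)

Check, running the answer program on each example:
  "fvlfs" -> "vlfs" -> "vlfs" -> "VLFS" -> "FS"
  "btypvb" -> "typvb" -> "typvb" -> "TYPVB" -> "PVB"
  "tcgzakfyoi" -> "cgzakfyoi" -> "cgzakfyoi" -> "CGZAKFYOI" -> "ZAKFYOI"
  "wqzpjdgnn" -> "qzpjdgnn" -> "qzpjdgn" -> "QZPJDGN" -> "PJDGN"
  "dndzsvwdoh" -> "ndzsvwdoh" -> "ndzsvwdoh" -> "NDZSVWDOH" -> "ZSVWDOH"
  "syscxqb" -> "yscxqb" -> "yscxqb" -> "YSCXQB" -> "CXQB"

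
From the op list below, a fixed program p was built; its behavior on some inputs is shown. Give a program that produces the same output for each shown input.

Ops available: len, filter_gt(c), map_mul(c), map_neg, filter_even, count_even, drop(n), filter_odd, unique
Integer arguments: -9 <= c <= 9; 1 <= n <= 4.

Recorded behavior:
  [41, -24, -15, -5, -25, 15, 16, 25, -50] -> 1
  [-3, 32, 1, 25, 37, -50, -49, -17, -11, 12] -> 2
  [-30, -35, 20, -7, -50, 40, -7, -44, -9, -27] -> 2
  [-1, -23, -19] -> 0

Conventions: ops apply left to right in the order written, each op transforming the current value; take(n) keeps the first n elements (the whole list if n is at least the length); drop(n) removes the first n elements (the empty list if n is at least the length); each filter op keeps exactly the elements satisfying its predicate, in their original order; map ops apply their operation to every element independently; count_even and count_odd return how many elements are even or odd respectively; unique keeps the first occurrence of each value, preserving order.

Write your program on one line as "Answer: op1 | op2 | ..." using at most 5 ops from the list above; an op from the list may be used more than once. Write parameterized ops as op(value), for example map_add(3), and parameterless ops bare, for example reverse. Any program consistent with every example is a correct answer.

filter_gt(5) | map_mul(3) | filter_even | count_even

Check, running the answer program on each example:
  [41, -24, -15, -5, -25, 15, 16, 25, -50] -> [41, 15, 16, 25] -> [123, 45, 48, 75] -> [48] -> 1
  [-3, 32, 1, 25, 37, -50, -49, -17, -11, 12] -> [32, 25, 37, 12] -> [96, 75, 111, 36] -> [96, 36] -> 2
  [-30, -35, 20, -7, -50, 40, -7, -44, -9, -27] -> [20, 40] -> [60, 120] -> [60, 120] -> 2
  [-1, -23, -19] -> [] -> [] -> [] -> 0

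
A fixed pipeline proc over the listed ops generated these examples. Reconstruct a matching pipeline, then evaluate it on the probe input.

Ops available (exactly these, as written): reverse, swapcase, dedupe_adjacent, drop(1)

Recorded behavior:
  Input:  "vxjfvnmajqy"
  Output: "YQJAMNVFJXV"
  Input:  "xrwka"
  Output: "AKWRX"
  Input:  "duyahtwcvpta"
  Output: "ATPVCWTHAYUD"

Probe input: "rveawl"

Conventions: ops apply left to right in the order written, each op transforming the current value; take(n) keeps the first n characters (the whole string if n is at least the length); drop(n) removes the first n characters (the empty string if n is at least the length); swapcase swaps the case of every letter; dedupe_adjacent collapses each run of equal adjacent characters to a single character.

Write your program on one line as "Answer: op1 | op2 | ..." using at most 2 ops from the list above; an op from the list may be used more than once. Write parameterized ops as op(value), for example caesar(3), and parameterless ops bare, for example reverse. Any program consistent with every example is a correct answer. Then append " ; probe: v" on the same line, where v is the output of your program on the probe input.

reverse | swapcase ; probe: "LWAEVR"

Check, running the answer program on each example:
  "vxjfvnmajqy" -> "yqjamnvfjxv" -> "YQJAMNVFJXV"
  "xrwka" -> "akwrx" -> "AKWRX"
  "duyahtwcvpta" -> "atpvcwthayud" -> "ATPVCWTHAYUD"
  probe: "rveawl" -> "lwaevr" -> "LWAEVR"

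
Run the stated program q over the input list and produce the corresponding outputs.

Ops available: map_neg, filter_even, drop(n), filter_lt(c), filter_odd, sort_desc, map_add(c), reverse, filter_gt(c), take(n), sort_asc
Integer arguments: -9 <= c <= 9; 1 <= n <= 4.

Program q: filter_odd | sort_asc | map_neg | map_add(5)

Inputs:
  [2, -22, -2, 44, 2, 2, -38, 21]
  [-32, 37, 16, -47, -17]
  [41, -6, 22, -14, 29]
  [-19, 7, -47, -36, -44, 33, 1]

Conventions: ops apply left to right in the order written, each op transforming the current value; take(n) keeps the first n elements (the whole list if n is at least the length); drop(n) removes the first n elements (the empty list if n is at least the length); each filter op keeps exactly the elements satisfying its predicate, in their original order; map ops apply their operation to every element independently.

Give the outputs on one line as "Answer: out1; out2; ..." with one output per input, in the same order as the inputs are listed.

[-16]; [52, 22, -32]; [-24, -36]; [52, 24, 4, -2, -28]

Execution, op by op:
  [2, -22, -2, 44, 2, 2, -38, 21] -> [21] -> [21] -> [-21] -> [-16]
  [-32, 37, 16, -47, -17] -> [37, -47, -17] -> [-47, -17, 37] -> [47, 17, -37] -> [52, 22, -32]
  [41, -6, 22, -14, 29] -> [41, 29] -> [29, 41] -> [-29, -41] -> [-24, -36]
  [-19, 7, -47, -36, -44, 33, 1] -> [-19, 7, -47, 33, 1] -> [-47, -19, 1, 7, 33] -> [47, 19, -1, -7, -33] -> [52, 24, 4, -2, -28]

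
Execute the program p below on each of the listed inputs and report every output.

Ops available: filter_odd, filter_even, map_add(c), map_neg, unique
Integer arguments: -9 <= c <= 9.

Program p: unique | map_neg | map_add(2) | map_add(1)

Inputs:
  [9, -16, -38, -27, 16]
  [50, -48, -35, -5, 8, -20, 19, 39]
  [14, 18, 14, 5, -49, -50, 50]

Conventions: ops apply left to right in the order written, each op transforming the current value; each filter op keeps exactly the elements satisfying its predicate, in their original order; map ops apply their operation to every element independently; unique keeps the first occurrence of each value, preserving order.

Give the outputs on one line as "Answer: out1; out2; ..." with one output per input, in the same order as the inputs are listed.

Execution, op by op:
  [9, -16, -38, -27, 16] -> [9, -16, -38, -27, 16] -> [-9, 16, 38, 27, -16] -> [-7, 18, 40, 29, -14] -> [-6, 19, 41, 30, -13]
  [50, -48, -35, -5, 8, -20, 19, 39] -> [50, -48, -35, -5, 8, -20, 19, 39] -> [-50, 48, 35, 5, -8, 20, -19, -39] -> [-48, 50, 37, 7, -6, 22, -17, -37] -> [-47, 51, 38, 8, -5, 23, -16, -36]
  [14, 18, 14, 5, -49, -50, 50] -> [14, 18, 5, -49, -50, 50] -> [-14, -18, -5, 49, 50, -50] -> [-12, -16, -3, 51, 52, -48] -> [-11, -15, -2, 52, 53, -47]

[-6, 19, 41, 30, -13]; [-47, 51, 38, 8, -5, 23, -16, -36]; [-11, -15, -2, 52, 53, -47]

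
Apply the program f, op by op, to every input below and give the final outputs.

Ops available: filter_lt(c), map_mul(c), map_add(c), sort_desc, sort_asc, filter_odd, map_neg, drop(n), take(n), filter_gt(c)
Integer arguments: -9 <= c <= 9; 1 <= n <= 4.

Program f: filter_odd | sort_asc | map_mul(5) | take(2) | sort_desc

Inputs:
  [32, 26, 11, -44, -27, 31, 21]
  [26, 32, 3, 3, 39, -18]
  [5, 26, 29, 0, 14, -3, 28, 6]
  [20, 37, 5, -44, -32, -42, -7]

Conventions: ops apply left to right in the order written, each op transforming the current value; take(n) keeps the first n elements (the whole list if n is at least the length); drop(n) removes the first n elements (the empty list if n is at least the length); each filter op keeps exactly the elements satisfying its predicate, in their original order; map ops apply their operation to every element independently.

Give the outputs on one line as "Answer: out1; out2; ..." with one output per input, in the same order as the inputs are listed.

[55, -135]; [15, 15]; [25, -15]; [25, -35]

Execution, op by op:
  [32, 26, 11, -44, -27, 31, 21] -> [11, -27, 31, 21] -> [-27, 11, 21, 31] -> [-135, 55, 105, 155] -> [-135, 55] -> [55, -135]
  [26, 32, 3, 3, 39, -18] -> [3, 3, 39] -> [3, 3, 39] -> [15, 15, 195] -> [15, 15] -> [15, 15]
  [5, 26, 29, 0, 14, -3, 28, 6] -> [5, 29, -3] -> [-3, 5, 29] -> [-15, 25, 145] -> [-15, 25] -> [25, -15]
  [20, 37, 5, -44, -32, -42, -7] -> [37, 5, -7] -> [-7, 5, 37] -> [-35, 25, 185] -> [-35, 25] -> [25, -35]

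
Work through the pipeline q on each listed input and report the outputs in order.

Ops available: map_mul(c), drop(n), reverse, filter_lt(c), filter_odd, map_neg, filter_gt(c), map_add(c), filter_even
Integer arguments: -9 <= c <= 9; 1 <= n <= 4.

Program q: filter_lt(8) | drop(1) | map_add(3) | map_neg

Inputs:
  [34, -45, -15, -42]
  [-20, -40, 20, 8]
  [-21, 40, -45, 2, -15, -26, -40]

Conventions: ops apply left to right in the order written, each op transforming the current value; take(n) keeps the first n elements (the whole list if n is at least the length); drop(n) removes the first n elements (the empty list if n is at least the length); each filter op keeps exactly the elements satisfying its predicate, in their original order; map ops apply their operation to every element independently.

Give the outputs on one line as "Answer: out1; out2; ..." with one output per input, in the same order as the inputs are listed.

Execution, op by op:
  [34, -45, -15, -42] -> [-45, -15, -42] -> [-15, -42] -> [-12, -39] -> [12, 39]
  [-20, -40, 20, 8] -> [-20, -40] -> [-40] -> [-37] -> [37]
  [-21, 40, -45, 2, -15, -26, -40] -> [-21, -45, 2, -15, -26, -40] -> [-45, 2, -15, -26, -40] -> [-42, 5, -12, -23, -37] -> [42, -5, 12, 23, 37]

[12, 39]; [37]; [42, -5, 12, 23, 37]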